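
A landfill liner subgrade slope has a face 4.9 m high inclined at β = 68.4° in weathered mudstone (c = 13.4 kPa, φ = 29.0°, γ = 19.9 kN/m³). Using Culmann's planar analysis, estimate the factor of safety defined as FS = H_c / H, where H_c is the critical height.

FS = 1.97

H_c = (4c/γ) · sinβ cosφ / [1 − cos(β − φ)]
    = (4·13.4/19.9) · sin68.4°·cos29.0° / [1 − cos39.4°]
    = 2.693 · 0.8132 / 0.2273 = 9.64 m
FS = H_c / H = 9.64 / 4.9 = 1.967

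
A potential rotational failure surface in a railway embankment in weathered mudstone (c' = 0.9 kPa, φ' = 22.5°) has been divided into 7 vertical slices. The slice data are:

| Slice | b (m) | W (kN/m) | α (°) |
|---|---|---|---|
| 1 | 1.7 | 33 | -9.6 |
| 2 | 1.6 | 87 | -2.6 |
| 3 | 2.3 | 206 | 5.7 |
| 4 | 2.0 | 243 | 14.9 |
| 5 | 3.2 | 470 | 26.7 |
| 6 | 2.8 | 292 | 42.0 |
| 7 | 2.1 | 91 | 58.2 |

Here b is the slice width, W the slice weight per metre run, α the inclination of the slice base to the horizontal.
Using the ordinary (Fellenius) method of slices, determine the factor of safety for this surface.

Ordinary method of slices: FS = Σ[c'·Δl_i + (W_i cosα_i)·tanφ'] / Σ W_i sinα_i, with Δl_i = b_i / cosα_i.
Slice 1: Δl = 1.7/cos(-9.6°) = 1.724 m; N'_1 = 33·cos(-9.6°) = 32.5; c'Δl = 1.55; W sinα = -5.5
Slice 2: Δl = 1.6/cos(-2.6°) = 1.602 m; N'_2 = 87·cos(-2.6°) = 86.9; c'Δl = 1.44; W sinα = -3.9
Slice 3: Δl = 2.3/cos5.7° = 2.311 m; N'_3 = 206·cos5.7° = 205.0; c'Δl = 2.08; W sinα = 20.5
Slice 4: Δl = 2.0/cos14.9° = 2.070 m; N'_4 = 243·cos14.9° = 234.8; c'Δl = 1.86; W sinα = 62.5
Slice 5: Δl = 3.2/cos26.7° = 3.582 m; N'_5 = 470·cos26.7° = 419.9; c'Δl = 3.22; W sinα = 211.2
Slice 6: Δl = 2.8/cos42.0° = 3.768 m; N'_6 = 292·cos42.0° = 217.0; c'Δl = 3.39; W sinα = 195.4
Slice 7: Δl = 2.1/cos58.2° = 3.985 m; N'_7 = 91·cos58.2° = 48.0; c'Δl = 3.59; W sinα = 77.3
Σc'Δl = 17.1 kN/m; ΣN' = 1244.1 kN/m; ΣW sinα = 557.4 kN/m
Resisting = 17.1 + 1244.1·tan22.5° = 17.1 + 515.3 = 532.5 kN/m
FS = 532.5 / 557.4 = 0.955

FS = 0.96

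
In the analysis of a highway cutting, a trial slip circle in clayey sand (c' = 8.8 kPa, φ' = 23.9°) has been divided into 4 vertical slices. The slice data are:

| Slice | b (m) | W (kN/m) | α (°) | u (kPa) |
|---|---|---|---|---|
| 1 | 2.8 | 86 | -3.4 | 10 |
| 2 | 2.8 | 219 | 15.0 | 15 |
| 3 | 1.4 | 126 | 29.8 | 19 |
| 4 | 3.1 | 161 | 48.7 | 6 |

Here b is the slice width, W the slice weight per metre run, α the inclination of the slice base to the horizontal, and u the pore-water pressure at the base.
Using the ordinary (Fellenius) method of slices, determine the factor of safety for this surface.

FS = 1.17

Ordinary method of slices: FS = Σ[c'·Δl_i + (W_i cosα_i − u_i·Δl_i)·tanφ'] / Σ W_i sinα_i, with Δl_i = b_i / cosα_i.
Slice 1: Δl = 2.8/cos(-3.4°) = 2.805 m; N'_1 = 86·cos(-3.4°) − 10·2.805 = 57.8; c'Δl = 24.68; W sinα = -5.1
Slice 2: Δl = 2.8/cos15.0° = 2.899 m; N'_2 = 219·cos15.0° − 15·2.899 = 168.1; c'Δl = 25.51; W sinα = 56.7
Slice 3: Δl = 1.4/cos29.8° = 1.613 m; N'_3 = 126·cos29.8° − 19·1.613 = 78.7; c'Δl = 14.20; W sinα = 62.6
Slice 4: Δl = 3.1/cos48.7° = 4.697 m; N'_4 = 161·cos48.7° − 6·4.697 = 78.1; c'Δl = 41.33; W sinα = 121.0
Σc'Δl = 105.7 kN/m; ΣN' = 382.6 kN/m; ΣW sinα = 235.2 kN/m
Resisting = 105.7 + 382.6·tan23.9° = 105.7 + 169.6 = 275.3 kN/m
FS = 275.3 / 235.2 = 1.171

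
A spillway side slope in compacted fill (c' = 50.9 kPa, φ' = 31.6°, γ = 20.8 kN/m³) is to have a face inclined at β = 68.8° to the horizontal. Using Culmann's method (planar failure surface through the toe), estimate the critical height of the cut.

H_c = 38.20 m

Culmann's analysis gives the critical failure plane at α_cr = (β + φ')/2 = (68.8 + 31.6)/2 = 50.2°, and the critical height
H_c = (4c'/γ) · sinβ cosφ' / [1 − cos(β − φ')]
    = (4·50.9/20.8) · sin68.8°·cos31.6° / [1 − cos(37.2°)]
    = 9.788 · 0.9323·0.8517 / [1 − 0.7965]
    = 9.788 · 0.7941 / 0.2035
    = 38.20 m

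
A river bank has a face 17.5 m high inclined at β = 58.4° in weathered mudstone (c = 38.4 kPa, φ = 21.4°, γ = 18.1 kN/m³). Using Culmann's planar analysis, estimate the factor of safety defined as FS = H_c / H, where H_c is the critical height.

FS = 1.91

H_c = (4c/γ) · sinβ cosφ / [1 − cos(β − φ)]
    = (4·38.4/18.1) · sin58.4°·cos21.4° / [1 − cos37.0°]
    = 8.486 · 0.7930 / 0.2014 = 33.42 m
FS = H_c / H = 33.42 / 17.5 = 1.910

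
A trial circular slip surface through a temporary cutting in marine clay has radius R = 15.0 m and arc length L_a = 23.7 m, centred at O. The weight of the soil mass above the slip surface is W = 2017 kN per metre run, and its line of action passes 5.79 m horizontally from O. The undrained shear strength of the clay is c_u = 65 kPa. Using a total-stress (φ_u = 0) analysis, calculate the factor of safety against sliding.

FS = 1.98

Taking moments about the centre O, the resisting moment is provided by the undrained shear strength acting along the arc:
M_R = c_u·L_a·R = 65·23.70·15.0 = 23107.5 kN·m/m
M_D = W·d = 2017·5.79 = 11678.4 kN·m/m
FS = M_R / M_D = 23107.5 / 11678.4 = 1.979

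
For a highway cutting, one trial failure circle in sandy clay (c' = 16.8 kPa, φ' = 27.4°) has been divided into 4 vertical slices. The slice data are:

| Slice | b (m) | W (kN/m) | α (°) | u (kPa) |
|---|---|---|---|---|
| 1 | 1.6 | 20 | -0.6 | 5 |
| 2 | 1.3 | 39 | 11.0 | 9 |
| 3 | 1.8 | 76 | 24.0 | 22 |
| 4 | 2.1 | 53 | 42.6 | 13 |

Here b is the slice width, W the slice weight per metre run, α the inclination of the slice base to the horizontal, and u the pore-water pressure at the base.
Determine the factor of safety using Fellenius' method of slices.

Ordinary method of slices: FS = Σ[c'·Δl_i + (W_i cosα_i − u_i·Δl_i)·tanφ'] / Σ W_i sinα_i, with Δl_i = b_i / cosα_i.
Slice 1: Δl = 1.6/cos(-0.6°) = 1.600 m; N'_1 = 20·cos(-0.6°) − 5·1.600 = 12.0; c'Δl = 26.88; W sinα = -0.2
Slice 2: Δl = 1.3/cos11.0° = 1.324 m; N'_2 = 39·cos11.0° − 9·1.324 = 26.4; c'Δl = 22.25; W sinα = 7.4
Slice 3: Δl = 1.8/cos24.0° = 1.970 m; N'_3 = 76·cos24.0° − 22·1.970 = 26.1; c'Δl = 33.10; W sinα = 30.9
Slice 4: Δl = 2.1/cos42.6° = 2.853 m; N'_4 = 53·cos42.6° − 13·2.853 = 1.9; c'Δl = 47.93; W sinα = 35.9
Σc'Δl = 130.2 kN/m; ΣN' = 66.4 kN/m; ΣW sinα = 74.0 kN/m
Resisting = 130.2 + 66.4·tan27.4° = 130.2 + 34.4 = 164.6 kN/m
FS = 164.6 / 74.0 = 2.223

FS = 2.22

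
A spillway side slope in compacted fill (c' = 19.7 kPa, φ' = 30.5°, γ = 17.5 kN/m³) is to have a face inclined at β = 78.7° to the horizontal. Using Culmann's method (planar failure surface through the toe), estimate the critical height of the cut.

H_c = 11.41 m

Culmann's analysis gives the critical failure plane at α_cr = (β + φ')/2 = (78.7 + 30.5)/2 = 54.6°, and the critical height
H_c = (4c'/γ) · sinβ cosφ' / [1 − cos(β − φ')]
    = (4·19.7/17.5) · sin78.7°·cos30.5° / [1 − cos(48.2°)]
    = 4.503 · 0.9806·0.8616 / [1 − 0.6665]
    = 4.503 · 0.8449 / 0.3335
    = 11.41 m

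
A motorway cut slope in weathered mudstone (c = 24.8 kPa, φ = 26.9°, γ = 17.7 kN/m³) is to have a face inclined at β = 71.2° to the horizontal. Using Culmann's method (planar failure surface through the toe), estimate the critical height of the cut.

Culmann's analysis gives the critical failure plane at α_cr = (β + φ)/2 = (71.2 + 26.9)/2 = 49.0°, and the critical height
H_c = (4c/γ) · sinβ cosφ / [1 − cos(β − φ)]
    = (4·24.8/17.7) · sin71.2°·cos26.9° / [1 − cos(44.3°)]
    = 5.605 · 0.9466·0.8918 / [1 − 0.7157]
    = 5.605 · 0.8442 / 0.2843
    = 16.64 m

H_c = 16.64 m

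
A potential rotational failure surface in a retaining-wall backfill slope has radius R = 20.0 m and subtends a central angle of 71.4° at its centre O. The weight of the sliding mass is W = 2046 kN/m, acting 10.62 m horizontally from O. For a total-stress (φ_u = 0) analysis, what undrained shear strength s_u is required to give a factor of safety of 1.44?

s_u = 62.8 kPa

FS = s_u·L_a·R / (W·d), so s_u = FS·W·d / (L_a·R).
Arc length L_a = R·θ = 20.0·(71.4°·π/180) = 20.0·1.2462 = 24.92 m
s_u = 1.44·2046·10.62 / (24.92·20.0) = 31289.1 / 498.47 = 62.77 kPa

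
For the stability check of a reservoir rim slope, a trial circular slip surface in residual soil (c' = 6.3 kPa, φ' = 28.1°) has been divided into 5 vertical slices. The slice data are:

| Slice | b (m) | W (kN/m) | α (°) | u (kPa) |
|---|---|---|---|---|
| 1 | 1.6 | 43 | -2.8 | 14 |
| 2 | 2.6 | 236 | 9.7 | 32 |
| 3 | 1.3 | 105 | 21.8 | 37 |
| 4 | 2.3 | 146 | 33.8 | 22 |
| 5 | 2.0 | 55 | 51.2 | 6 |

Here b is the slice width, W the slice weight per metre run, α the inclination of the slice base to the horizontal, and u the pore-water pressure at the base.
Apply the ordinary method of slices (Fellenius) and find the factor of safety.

Ordinary method of slices: FS = Σ[c'·Δl_i + (W_i cosα_i − u_i·Δl_i)·tanφ'] / Σ W_i sinα_i, with Δl_i = b_i / cosα_i.
Slice 1: Δl = 1.6/cos(-2.8°) = 1.602 m; N'_1 = 43·cos(-2.8°) − 14·1.602 = 20.5; c'Δl = 10.09; W sinα = -2.1
Slice 2: Δl = 2.6/cos9.7° = 2.638 m; N'_2 = 236·cos9.7° − 32·2.638 = 148.2; c'Δl = 16.62; W sinα = 39.8
Slice 3: Δl = 1.3/cos21.8° = 1.400 m; N'_3 = 105·cos21.8° − 37·1.400 = 45.7; c'Δl = 8.82; W sinα = 39.0
Slice 4: Δl = 2.3/cos33.8° = 2.768 m; N'_4 = 146·cos33.8° − 22·2.768 = 60.4; c'Δl = 17.44; W sinα = 81.2
Slice 5: Δl = 2.0/cos51.2° = 3.192 m; N'_5 = 55·cos51.2° − 6·3.192 = 15.3; c'Δl = 20.11; W sinα = 42.9
Σc'Δl = 73.1 kN/m; ΣN' = 290.2 kN/m; ΣW sinα = 200.7 kN/m
Resisting = 73.1 + 290.2·tan28.1° = 73.1 + 154.9 = 228.0 kN/m
FS = 228.0 / 200.7 = 1.136

FS = 1.14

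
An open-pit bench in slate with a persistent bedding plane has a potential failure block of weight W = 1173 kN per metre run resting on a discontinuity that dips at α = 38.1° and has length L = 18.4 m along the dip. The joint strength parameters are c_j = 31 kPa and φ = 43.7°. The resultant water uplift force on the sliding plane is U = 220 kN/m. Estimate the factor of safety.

FS = 1.72

Resolving the block weight along and normal to the plane and applying the Mohr–Coulomb strength on the joint:
N' = W cosα − U = 1173·cos38.1° − 220 = 703.1 kN/m
Driving force T = W sinα = 1173·sin38.1° = 723.8 kN/m
Resisting force R = c_j·L + N'·tanφ = 31·18.4 + 703.1·tan43.7° = 570.4 + 671.9 = 1242.3 kN/m
FS = R / T = 1242.3 / 723.8 = 1.716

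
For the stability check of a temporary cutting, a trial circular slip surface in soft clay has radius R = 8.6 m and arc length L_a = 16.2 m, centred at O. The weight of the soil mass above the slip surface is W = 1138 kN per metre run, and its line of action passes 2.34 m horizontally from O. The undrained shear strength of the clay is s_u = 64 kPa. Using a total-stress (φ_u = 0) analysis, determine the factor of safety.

Taking moments about the centre O, the resisting moment is provided by the undrained shear strength acting along the arc:
M_R = s_u·L_a·R = 64·16.20·8.6 = 8916.5 kN·m/m
M_D = W·d = 1138·2.34 = 2662.9 kN·m/m
FS = M_R / M_D = 8916.5 / 2662.9 = 3.348

FS = 3.35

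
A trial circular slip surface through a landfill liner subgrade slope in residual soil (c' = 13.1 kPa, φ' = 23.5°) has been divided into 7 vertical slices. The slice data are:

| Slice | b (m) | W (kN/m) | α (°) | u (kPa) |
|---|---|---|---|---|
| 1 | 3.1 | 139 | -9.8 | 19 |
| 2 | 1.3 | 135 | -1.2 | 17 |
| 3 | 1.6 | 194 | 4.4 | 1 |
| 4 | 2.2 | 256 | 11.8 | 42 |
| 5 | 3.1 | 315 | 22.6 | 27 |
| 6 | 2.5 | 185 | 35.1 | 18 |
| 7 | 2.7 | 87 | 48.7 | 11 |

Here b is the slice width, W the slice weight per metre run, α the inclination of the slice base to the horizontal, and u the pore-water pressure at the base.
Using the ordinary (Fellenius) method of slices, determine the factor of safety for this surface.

FS = 1.84

Ordinary method of slices: FS = Σ[c'·Δl_i + (W_i cosα_i − u_i·Δl_i)·tanφ'] / Σ W_i sinα_i, with Δl_i = b_i / cosα_i.
Slice 1: Δl = 3.1/cos(-9.8°) = 3.146 m; N'_1 = 139·cos(-9.8°) − 19·3.146 = 77.2; c'Δl = 41.21; W sinα = -23.7
Slice 2: Δl = 1.3/cos(-1.2°) = 1.300 m; N'_2 = 135·cos(-1.2°) − 17·1.300 = 112.9; c'Δl = 17.03; W sinα = -2.8
Slice 3: Δl = 1.6/cos4.4° = 1.605 m; N'_3 = 194·cos4.4° − 1·1.605 = 191.8; c'Δl = 21.02; W sinα = 14.9
Slice 4: Δl = 2.2/cos11.8° = 2.247 m; N'_4 = 256·cos11.8° − 42·2.247 = 156.2; c'Δl = 29.44; W sinα = 52.4
Slice 5: Δl = 3.1/cos22.6° = 3.358 m; N'_5 = 315·cos22.6° − 27·3.358 = 200.1; c'Δl = 43.99; W sinα = 121.1
Slice 6: Δl = 2.5/cos35.1° = 3.056 m; N'_6 = 185·cos35.1° − 18·3.056 = 96.4; c'Δl = 40.03; W sinα = 106.4
Slice 7: Δl = 2.7/cos48.7° = 4.091 m; N'_7 = 87·cos48.7° − 11·4.091 = 12.4; c'Δl = 53.59; W sinα = 65.4
Σc'Δl = 246.3 kN/m; ΣN' = 847.0 kN/m; ΣW sinα = 333.5 kN/m
Resisting = 246.3 + 847.0·tan23.5° = 246.3 + 368.3 = 614.6 kN/m
FS = 614.6 / 333.5 = 1.843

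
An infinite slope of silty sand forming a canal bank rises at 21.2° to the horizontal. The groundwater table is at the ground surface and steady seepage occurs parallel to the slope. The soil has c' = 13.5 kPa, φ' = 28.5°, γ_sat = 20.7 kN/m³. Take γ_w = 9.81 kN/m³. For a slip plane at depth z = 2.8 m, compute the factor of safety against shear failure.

With seepage parallel to the slope and the water table at the surface, the effective normal stress on the slip plane uses the buoyant unit weight γ' = γ_sat − γ_w while the driving shear stress uses γ_sat:
FS = [c' + γ' z cos²β tanφ'] / [γ_sat z sinβ cosβ]
γ' = 20.7 − 9.81 = 10.89 kN/m³
Numerator = 13.5 + 10.89·2.8·cos²21.2°·tan28.5° = 13.5 + 10.89·2.8·0.8692·0.5430 = 27.891 kPa
Denominator = 20.7·2.8·sin21.2°·cos21.2° = 20.7·2.8·0.3616·0.9323 = 19.541 kPa
FS = 27.891 / 19.541 = 1.427

FS = 1.43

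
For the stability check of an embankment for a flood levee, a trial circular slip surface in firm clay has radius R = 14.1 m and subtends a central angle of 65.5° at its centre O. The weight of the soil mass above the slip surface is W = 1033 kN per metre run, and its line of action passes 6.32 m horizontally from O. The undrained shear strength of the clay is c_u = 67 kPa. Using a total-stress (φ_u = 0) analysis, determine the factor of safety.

FS = 2.33

Taking moments about the centre O, the resisting moment is provided by the undrained shear strength acting along the arc:
Arc length L_a = R·θ = 14.1·(65.5°·π/180) = 14.1·1.1432 = 16.12 m
M_R = c_u·L_a·R = 67·16.12·14.1 = 15227.6 kN·m/m
M_D = W·d = 1033·6.32 = 6528.6 kN·m/m
FS = M_R / M_D = 15227.6 / 6528.6 = 2.332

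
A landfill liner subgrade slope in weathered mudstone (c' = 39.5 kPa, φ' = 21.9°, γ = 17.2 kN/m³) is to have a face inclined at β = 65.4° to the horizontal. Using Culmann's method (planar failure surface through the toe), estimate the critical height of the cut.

H_c = 28.22 m

Culmann's analysis gives the critical failure plane at α_cr = (β + φ')/2 = (65.4 + 21.9)/2 = 43.7°, and the critical height
H_c = (4c'/γ) · sinβ cosφ' / [1 − cos(β − φ')]
    = (4·39.5/17.2) · sin65.4°·cos21.9° / [1 − cos(43.5°)]
    = 9.186 · 0.9092·0.9278 / [1 − 0.7254]
    = 9.186 · 0.8436 / 0.2746
    = 28.22 m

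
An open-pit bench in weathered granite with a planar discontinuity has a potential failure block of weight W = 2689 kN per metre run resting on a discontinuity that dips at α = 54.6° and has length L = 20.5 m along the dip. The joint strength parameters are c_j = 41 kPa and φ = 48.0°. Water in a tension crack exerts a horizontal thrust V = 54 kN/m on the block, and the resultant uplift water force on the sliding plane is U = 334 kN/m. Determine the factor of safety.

Resolving the block weight along and normal to the plane and applying the Mohr–Coulomb strength on the joint:
N' = W cosα − U − V sinα = 2689·cos54.6° − 334 − 54·sin54.6° = 1179.7 kN/m
Driving force T = W sinα + V cosα = 2689·sin54.6° + 54·cos54.6° = 2223.2 kN/m
Resisting force R = c_j·L + N'·tanφ = 41·20.5 + 1179.7·tan48.0° = 840.5 + 1310.2 = 2150.7 kN/m
FS = R / T = 2150.7 / 2223.2 = 0.967

FS = 0.97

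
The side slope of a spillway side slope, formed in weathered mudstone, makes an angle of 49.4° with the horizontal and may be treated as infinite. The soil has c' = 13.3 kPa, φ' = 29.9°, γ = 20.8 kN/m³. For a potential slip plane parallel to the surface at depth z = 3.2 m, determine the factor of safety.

FS = 0.90

For an infinite slope with a slip plane parallel to the surface (no pore pressure): FS = [c' + γz cos²β tanφ'] / [γz sinβ cosβ].
γz = 20.8·3.2 = 66.56 kN/m²
Numerator = 13.3 + 66.56·cos²49.4°·tan29.9° = 13.3 + 66.56·0.4235·0.5750 = 29.509 kPa
Denominator = 66.56·sin49.4°·cos49.4° = 66.56·0.7593·0.6508 = 32.888 kPa
FS = 29.509 / 32.888 = 0.897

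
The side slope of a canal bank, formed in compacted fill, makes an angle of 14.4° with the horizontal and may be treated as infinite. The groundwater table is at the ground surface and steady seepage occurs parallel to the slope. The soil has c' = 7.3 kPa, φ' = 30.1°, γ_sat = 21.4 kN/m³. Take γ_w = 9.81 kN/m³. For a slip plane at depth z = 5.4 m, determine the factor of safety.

With seepage parallel to the slope and the water table at the surface, the effective normal stress on the slip plane uses the buoyant unit weight γ' = γ_sat − γ_w while the driving shear stress uses γ_sat:
FS = [c' + γ' z cos²β tanφ'] / [γ_sat z sinβ cosβ]
γ' = 21.4 − 9.81 = 11.59 kN/m³
Numerator = 7.3 + 11.59·5.4·cos²14.4°·tan30.1° = 7.3 + 11.59·5.4·0.9382·0.5797 = 41.336 kPa
Denominator = 21.4·5.4·sin14.4°·cos14.4° = 21.4·5.4·0.2487·0.9686 = 27.836 kPa
FS = 41.336 / 27.836 = 1.485

FS = 1.48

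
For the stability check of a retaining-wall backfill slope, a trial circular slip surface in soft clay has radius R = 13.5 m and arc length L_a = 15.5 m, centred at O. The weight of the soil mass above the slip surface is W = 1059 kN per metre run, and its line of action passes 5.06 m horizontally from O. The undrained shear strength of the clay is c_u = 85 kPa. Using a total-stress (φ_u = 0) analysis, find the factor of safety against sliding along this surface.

Taking moments about the centre O, the resisting moment is provided by the undrained shear strength acting along the arc:
M_R = c_u·L_a·R = 85·15.50·13.5 = 17786.2 kN·m/m
M_D = W·d = 1059·5.06 = 5358.5 kN·m/m
FS = M_R / M_D = 17786.2 / 5358.5 = 3.319

FS = 3.32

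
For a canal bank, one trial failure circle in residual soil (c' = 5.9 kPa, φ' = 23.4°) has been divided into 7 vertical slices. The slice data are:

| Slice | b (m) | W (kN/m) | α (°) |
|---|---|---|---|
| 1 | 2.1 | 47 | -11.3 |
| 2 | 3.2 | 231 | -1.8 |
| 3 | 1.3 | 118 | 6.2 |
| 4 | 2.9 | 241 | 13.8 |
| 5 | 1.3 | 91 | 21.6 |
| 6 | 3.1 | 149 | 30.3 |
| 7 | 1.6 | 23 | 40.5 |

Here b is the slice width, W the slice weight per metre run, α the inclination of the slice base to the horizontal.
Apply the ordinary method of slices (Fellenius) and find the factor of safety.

FS = 2.65

Ordinary method of slices: FS = Σ[c'·Δl_i + (W_i cosα_i)·tanφ'] / Σ W_i sinα_i, with Δl_i = b_i / cosα_i.
Slice 1: Δl = 2.1/cos(-11.3°) = 2.142 m; N'_1 = 47·cos(-11.3°) = 46.1; c'Δl = 12.63; W sinα = -9.2
Slice 2: Δl = 3.2/cos(-1.8°) = 3.202 m; N'_2 = 231·cos(-1.8°) = 230.9; c'Δl = 18.89; W sinα = -7.3
Slice 3: Δl = 1.3/cos6.2° = 1.308 m; N'_3 = 118·cos6.2° = 117.3; c'Δl = 7.72; W sinα = 12.7
Slice 4: Δl = 2.9/cos13.8° = 2.986 m; N'_4 = 241·cos13.8° = 234.0; c'Δl = 17.62; W sinα = 57.5
Slice 5: Δl = 1.3/cos21.6° = 1.398 m; N'_5 = 91·cos21.6° = 84.6; c'Δl = 8.25; W sinα = 33.5
Slice 6: Δl = 3.1/cos30.3° = 3.590 m; N'_6 = 149·cos30.3° = 128.6; c'Δl = 21.18; W sinα = 75.2
Slice 7: Δl = 1.6/cos40.5° = 2.104 m; N'_7 = 23·cos40.5° = 17.5; c'Δl = 12.41; W sinα = 14.9
Σc'Δl = 98.7 kN/m; ΣN' = 859.1 kN/m; ΣW sinα = 177.4 kN/m
Resisting = 98.7 + 859.1·tan23.4° = 98.7 + 371.8 = 470.5 kN/m
FS = 470.5 / 177.4 = 2.652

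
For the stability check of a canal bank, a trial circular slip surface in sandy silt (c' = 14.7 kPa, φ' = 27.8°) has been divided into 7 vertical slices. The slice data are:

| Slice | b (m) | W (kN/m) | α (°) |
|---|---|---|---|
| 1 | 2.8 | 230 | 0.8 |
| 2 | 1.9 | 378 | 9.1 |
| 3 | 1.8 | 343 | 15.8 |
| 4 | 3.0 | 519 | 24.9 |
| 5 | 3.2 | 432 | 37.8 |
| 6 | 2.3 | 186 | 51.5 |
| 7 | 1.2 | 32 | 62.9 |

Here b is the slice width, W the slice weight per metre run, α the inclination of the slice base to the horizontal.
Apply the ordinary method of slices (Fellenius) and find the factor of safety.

FS = 1.58

Ordinary method of slices: FS = Σ[c'·Δl_i + (W_i cosα_i)·tanφ'] / Σ W_i sinα_i, with Δl_i = b_i / cosα_i.
Slice 1: Δl = 2.8/cos0.8° = 2.800 m; N'_1 = 230·cos0.8° = 230.0; c'Δl = 41.16; W sinα = 3.2
Slice 2: Δl = 1.9/cos9.1° = 1.924 m; N'_2 = 378·cos9.1° = 373.2; c'Δl = 28.29; W sinα = 59.8
Slice 3: Δl = 1.8/cos15.8° = 1.871 m; N'_3 = 343·cos15.8° = 330.0; c'Δl = 27.50; W sinα = 93.4
Slice 4: Δl = 3.0/cos24.9° = 3.307 m; N'_4 = 519·cos24.9° = 470.8; c'Δl = 48.62; W sinα = 218.5
Slice 5: Δl = 3.2/cos37.8° = 4.050 m; N'_5 = 432·cos37.8° = 341.3; c'Δl = 59.53; W sinα = 264.8
Slice 6: Δl = 2.3/cos51.5° = 3.695 m; N'_6 = 186·cos51.5° = 115.8; c'Δl = 54.31; W sinα = 145.6
Slice 7: Δl = 1.2/cos62.9° = 2.634 m; N'_7 = 32·cos62.9° = 14.6; c'Δl = 38.72; W sinα = 28.5
Σc'Δl = 298.1 kN/m; ΣN' = 1875.7 kN/m; ΣW sinα = 813.7 kN/m
Resisting = 298.1 + 1875.7·tan27.8° = 298.1 + 989.0 = 1287.1 kN/m
FS = 1287.1 / 813.7 = 1.582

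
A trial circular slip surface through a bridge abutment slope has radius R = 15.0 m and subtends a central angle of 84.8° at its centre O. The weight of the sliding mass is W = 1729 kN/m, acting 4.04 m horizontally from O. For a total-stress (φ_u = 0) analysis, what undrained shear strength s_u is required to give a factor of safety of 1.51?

s_u = 31.7 kPa

FS = s_u·L_a·R / (W·d), so s_u = FS·W·d / (L_a·R).
Arc length L_a = R·θ = 15.0·(84.8°·π/180) = 15.0·1.4800 = 22.20 m
s_u = 1.51·1729·4.04 / (22.20·15.0) = 10547.6 / 333.01 = 31.67 kPa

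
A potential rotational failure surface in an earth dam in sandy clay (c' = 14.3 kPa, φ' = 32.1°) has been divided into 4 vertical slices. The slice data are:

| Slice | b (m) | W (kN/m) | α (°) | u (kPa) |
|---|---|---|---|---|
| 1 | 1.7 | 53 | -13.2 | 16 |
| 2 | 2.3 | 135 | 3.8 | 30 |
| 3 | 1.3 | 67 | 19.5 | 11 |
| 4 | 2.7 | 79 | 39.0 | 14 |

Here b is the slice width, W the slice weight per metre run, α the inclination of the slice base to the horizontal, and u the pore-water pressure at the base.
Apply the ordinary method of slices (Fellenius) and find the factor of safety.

Ordinary method of slices: FS = Σ[c'·Δl_i + (W_i cosα_i − u_i·Δl_i)·tanφ'] / Σ W_i sinα_i, with Δl_i = b_i / cosα_i.
Slice 1: Δl = 1.7/cos(-13.2°) = 1.746 m; N'_1 = 53·cos(-13.2°) − 16·1.746 = 23.7; c'Δl = 24.97; W sinα = -12.1
Slice 2: Δl = 2.3/cos3.8° = 2.305 m; N'_2 = 135·cos3.8° − 30·2.305 = 65.6; c'Δl = 32.96; W sinα = 8.9
Slice 3: Δl = 1.3/cos19.5° = 1.379 m; N'_3 = 67·cos19.5° − 11·1.379 = 48.0; c'Δl = 19.72; W sinα = 22.4
Slice 4: Δl = 2.7/cos39.0° = 3.474 m; N'_4 = 79·cos39.0° − 14·3.474 = 12.8; c'Δl = 49.68; W sinα = 49.7
Σc'Δl = 127.3 kN/m; ΣN' = 150.0 kN/m; ΣW sinα = 68.9 kN/m
Resisting = 127.3 + 150.0·tan32.1° = 127.3 + 94.1 = 221.4 kN/m
FS = 221.4 / 68.9 = 3.212

FS = 3.21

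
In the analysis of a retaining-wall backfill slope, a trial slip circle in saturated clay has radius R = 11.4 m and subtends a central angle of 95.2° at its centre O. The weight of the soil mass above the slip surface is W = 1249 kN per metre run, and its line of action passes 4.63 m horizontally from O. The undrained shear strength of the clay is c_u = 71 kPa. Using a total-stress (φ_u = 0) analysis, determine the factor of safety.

FS = 2.65

Taking moments about the centre O, the resisting moment is provided by the undrained shear strength acting along the arc:
Arc length L_a = R·θ = 11.4·(95.2°·π/180) = 11.4·1.6616 = 18.94 m
M_R = c_u·L_a·R = 71·18.94·11.4 = 15331.4 kN·m/m
M_D = W·d = 1249·4.63 = 5782.9 kN·m/m
FS = M_R / M_D = 15331.4 / 5782.9 = 2.651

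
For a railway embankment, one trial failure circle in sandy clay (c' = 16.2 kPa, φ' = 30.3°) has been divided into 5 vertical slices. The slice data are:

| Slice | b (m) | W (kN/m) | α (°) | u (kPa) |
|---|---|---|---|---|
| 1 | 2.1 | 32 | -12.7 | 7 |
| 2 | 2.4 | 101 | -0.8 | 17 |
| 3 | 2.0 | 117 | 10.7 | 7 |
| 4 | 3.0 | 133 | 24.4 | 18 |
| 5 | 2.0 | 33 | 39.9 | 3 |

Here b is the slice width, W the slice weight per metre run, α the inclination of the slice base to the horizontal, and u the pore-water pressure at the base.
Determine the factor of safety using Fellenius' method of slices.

Ordinary method of slices: FS = Σ[c'·Δl_i + (W_i cosα_i − u_i·Δl_i)·tanφ'] / Σ W_i sinα_i, with Δl_i = b_i / cosα_i.
Slice 1: Δl = 2.1/cos(-12.7°) = 2.153 m; N'_1 = 32·cos(-12.7°) − 7·2.153 = 16.1; c'Δl = 34.87; W sinα = -7.0
Slice 2: Δl = 2.4/cos(-0.8°) = 2.400 m; N'_2 = 101·cos(-0.8°) − 17·2.400 = 60.2; c'Δl = 38.88; W sinα = -1.4
Slice 3: Δl = 2.0/cos10.7° = 2.035 m; N'_3 = 117·cos10.7° − 7·2.035 = 100.7; c'Δl = 32.97; W sinα = 21.7
Slice 4: Δl = 3.0/cos24.4° = 3.294 m; N'_4 = 133·cos24.4° − 18·3.294 = 61.8; c'Δl = 53.37; W sinα = 54.9
Slice 5: Δl = 2.0/cos39.9° = 2.607 m; N'_5 = 33·cos39.9° − 3·2.607 = 17.5; c'Δl = 42.23; W sinα = 21.2
Σc'Δl = 202.3 kN/m; ΣN' = 256.4 kN/m; ΣW sinα = 89.4 kN/m
Resisting = 202.3 + 256.4·tan30.3° = 202.3 + 149.8 = 352.1 kN/m
FS = 352.1 / 89.4 = 3.939

FS = 3.94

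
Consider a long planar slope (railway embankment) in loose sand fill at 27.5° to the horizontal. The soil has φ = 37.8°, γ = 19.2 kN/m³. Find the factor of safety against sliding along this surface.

FS = 1.49

For a dry cohesionless infinite slope the factor of safety is FS = tanφ / tanβ.
FS = tan37.8° / tan27.5° = 0.7757 / 0.5206 = 1.490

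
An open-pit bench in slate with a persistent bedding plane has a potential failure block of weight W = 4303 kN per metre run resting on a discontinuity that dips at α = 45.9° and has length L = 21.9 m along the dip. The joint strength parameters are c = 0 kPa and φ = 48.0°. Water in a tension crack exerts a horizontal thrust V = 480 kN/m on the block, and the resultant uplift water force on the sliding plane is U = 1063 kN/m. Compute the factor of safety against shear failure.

Resolving the block weight along and normal to the plane and applying the Mohr–Coulomb strength on the joint:
N' = W cosα − U − V sinα = 4303·cos45.9° − 1063 − 480·sin45.9° = 1586.8 kN/m
Driving force T = W sinα + V cosα = 4303·sin45.9° + 480·cos45.9° = 3424.1 kN/m
Resisting force R = c·L + N'·tanφ = 0·21.9 + 1586.8·tan48.0° = 0.0 + 1762.3 = 1762.3 kN/m
FS = R / T = 1762.3 / 3424.1 = 0.515

FS = 0.51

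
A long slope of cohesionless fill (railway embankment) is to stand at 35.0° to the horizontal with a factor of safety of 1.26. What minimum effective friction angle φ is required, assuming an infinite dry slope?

FS = tanφ/tanβ ⇒ tanφ = FS · tanβ = 1.26 · tan35.0° = 0.8823
φ = arctan(0.8823) = 41.42°

φ = 41.4°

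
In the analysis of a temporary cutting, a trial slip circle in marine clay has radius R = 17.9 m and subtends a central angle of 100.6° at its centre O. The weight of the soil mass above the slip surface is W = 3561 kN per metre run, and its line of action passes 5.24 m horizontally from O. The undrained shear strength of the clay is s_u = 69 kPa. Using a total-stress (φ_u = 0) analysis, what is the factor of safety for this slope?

FS = 2.08

Taking moments about the centre O, the resisting moment is provided by the undrained shear strength acting along the arc:
Arc length L_a = R·θ = 17.9·(100.6°·π/180) = 17.9·1.7558 = 31.43 m
M_R = s_u·L_a·R = 69·31.43·17.9 = 38817.8 kN·m/m
M_D = W·d = 3561·5.24 = 18659.6 kN·m/m
FS = M_R / M_D = 38817.8 / 18659.6 = 2.080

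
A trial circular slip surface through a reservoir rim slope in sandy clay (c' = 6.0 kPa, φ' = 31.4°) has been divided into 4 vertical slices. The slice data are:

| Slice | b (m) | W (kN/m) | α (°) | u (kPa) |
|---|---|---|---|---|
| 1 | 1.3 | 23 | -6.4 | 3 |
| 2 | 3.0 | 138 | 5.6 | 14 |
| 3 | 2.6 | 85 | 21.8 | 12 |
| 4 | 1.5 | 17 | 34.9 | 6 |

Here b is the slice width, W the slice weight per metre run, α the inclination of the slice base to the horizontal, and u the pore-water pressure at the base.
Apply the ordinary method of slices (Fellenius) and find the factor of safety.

FS = 2.93

Ordinary method of slices: FS = Σ[c'·Δl_i + (W_i cosα_i − u_i·Δl_i)·tanφ'] / Σ W_i sinα_i, with Δl_i = b_i / cosα_i.
Slice 1: Δl = 1.3/cos(-6.4°) = 1.308 m; N'_1 = 23·cos(-6.4°) − 3·1.308 = 18.9; c'Δl = 7.85; W sinα = -2.6
Slice 2: Δl = 3.0/cos5.6° = 3.014 m; N'_2 = 138·cos5.6° − 14·3.014 = 95.1; c'Δl = 18.09; W sinα = 13.5
Slice 3: Δl = 2.6/cos21.8° = 2.800 m; N'_3 = 85·cos21.8° − 12·2.800 = 45.3; c'Δl = 16.80; W sinα = 31.6
Slice 4: Δl = 1.5/cos34.9° = 1.829 m; N'_4 = 17·cos34.9° − 6·1.829 = 3.0; c'Δl = 10.97; W sinα = 9.7
Σc'Δl = 53.7 kN/m; ΣN' = 162.4 kN/m; ΣW sinα = 52.2 kN/m
Resisting = 53.7 + 162.4·tan31.4° = 53.7 + 99.1 = 152.8 kN/m
FS = 152.8 / 52.2 = 2.928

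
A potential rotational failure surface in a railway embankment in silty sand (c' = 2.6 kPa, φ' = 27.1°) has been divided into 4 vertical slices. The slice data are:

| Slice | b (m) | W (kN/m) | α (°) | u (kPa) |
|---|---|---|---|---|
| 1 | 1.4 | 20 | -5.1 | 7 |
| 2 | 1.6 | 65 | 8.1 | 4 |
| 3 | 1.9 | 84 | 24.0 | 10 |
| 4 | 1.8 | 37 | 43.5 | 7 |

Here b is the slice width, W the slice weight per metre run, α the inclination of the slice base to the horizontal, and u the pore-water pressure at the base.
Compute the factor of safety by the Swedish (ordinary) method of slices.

FS = 1.31

Ordinary method of slices: FS = Σ[c'·Δl_i + (W_i cosα_i − u_i·Δl_i)·tanφ'] / Σ W_i sinα_i, with Δl_i = b_i / cosα_i.
Slice 1: Δl = 1.4/cos(-5.1°) = 1.406 m; N'_1 = 20·cos(-5.1°) − 7·1.406 = 10.1; c'Δl = 3.65; W sinα = -1.8
Slice 2: Δl = 1.6/cos8.1° = 1.616 m; N'_2 = 65·cos8.1° − 4·1.616 = 57.9; c'Δl = 4.20; W sinα = 9.2
Slice 3: Δl = 1.9/cos24.0° = 2.080 m; N'_3 = 84·cos24.0° − 10·2.080 = 55.9; c'Δl = 5.41; W sinα = 34.2
Slice 4: Δl = 1.8/cos43.5° = 2.481 m; N'_4 = 37·cos43.5° − 7·2.481 = 9.5; c'Δl = 6.45; W sinα = 25.5
Σc'Δl = 19.7 kN/m; ΣN' = 133.4 kN/m; ΣW sinα = 67.0 kN/m
Resisting = 19.7 + 133.4·tan27.1° = 19.7 + 68.3 = 88.0 kN/m
FS = 88.0 / 67.0 = 1.313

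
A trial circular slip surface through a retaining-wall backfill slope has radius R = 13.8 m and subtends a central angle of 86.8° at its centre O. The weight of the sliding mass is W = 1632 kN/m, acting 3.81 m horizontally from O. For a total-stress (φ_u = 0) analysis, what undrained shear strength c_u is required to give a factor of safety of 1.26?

c_u = 27.2 kPa

FS = c_u·L_a·R / (W·d), so c_u = FS·W·d / (L_a·R).
Arc length L_a = R·θ = 13.8·(86.8°·π/180) = 13.8·1.5149 = 20.91 m
c_u = 1.26·1632·3.81 / (20.91·13.8) = 7834.6 / 288.51 = 27.16 kPa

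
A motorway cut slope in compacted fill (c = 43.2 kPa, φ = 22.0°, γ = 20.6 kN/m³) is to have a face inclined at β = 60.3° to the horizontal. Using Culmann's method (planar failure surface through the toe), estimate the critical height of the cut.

H_c = 31.39 m

Culmann's analysis gives the critical failure plane at α_cr = (β + φ)/2 = (60.3 + 22.0)/2 = 41.1°, and the critical height
H_c = (4c/γ) · sinβ cosφ / [1 − cos(β − φ)]
    = (4·43.2/20.6) · sin60.3°·cos22.0° / [1 − cos(38.3°)]
    = 8.388 · 0.8686·0.9272 / [1 − 0.7848]
    = 8.388 · 0.8054 / 0.2152
    = 31.39 m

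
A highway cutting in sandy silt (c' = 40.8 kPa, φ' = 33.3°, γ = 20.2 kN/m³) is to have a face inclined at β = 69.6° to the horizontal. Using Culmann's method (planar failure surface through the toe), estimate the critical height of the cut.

H_c = 32.61 m

Culmann's analysis gives the critical failure plane at α_cr = (β + φ')/2 = (69.6 + 33.3)/2 = 51.4°, and the critical height
H_c = (4c'/γ) · sinβ cosφ' / [1 − cos(β − φ')]
    = (4·40.8/20.2) · sin69.6°·cos33.3° / [1 − cos(36.3°)]
    = 8.079 · 0.9373·0.8358 / [1 − 0.8059]
    = 8.079 · 0.7834 / 0.1941
    = 32.61 m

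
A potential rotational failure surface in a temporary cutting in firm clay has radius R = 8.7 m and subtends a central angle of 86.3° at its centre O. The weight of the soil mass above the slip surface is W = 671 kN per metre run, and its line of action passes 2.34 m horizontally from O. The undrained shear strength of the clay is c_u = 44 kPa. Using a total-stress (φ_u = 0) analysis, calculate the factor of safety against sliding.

Taking moments about the centre O, the resisting moment is provided by the undrained shear strength acting along the arc:
Arc length L_a = R·θ = 8.7·(86.3°·π/180) = 8.7·1.5062 = 13.10 m
M_R = c_u·L_a·R = 44·13.10·8.7 = 5016.3 kN·m/m
M_D = W·d = 671·2.34 = 1570.1 kN·m/m
FS = M_R / M_D = 5016.3 / 1570.1 = 3.195

FS = 3.19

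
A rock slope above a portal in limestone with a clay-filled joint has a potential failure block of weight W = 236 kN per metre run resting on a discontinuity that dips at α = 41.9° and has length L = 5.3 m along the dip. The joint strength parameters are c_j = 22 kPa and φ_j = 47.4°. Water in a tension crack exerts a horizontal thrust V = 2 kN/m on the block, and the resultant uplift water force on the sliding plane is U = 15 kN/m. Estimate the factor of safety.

FS = 1.82

Resolving the block weight along and normal to the plane and applying the Mohr–Coulomb strength on the joint:
N' = W cosα − U − V sinα = 236·cos41.9° − 15 − 2·sin41.9° = 159.3 kN/m
Driving force T = W sinα + V cosα = 236·sin41.9° + 2·cos41.9° = 159.1 kN/m
Resisting force R = c_j·L + N'·tanφ_j = 22·5.3 + 159.3·tan47.4° = 116.6 + 173.3 = 289.9 kN/m
FS = R / T = 289.9 / 159.1 = 1.822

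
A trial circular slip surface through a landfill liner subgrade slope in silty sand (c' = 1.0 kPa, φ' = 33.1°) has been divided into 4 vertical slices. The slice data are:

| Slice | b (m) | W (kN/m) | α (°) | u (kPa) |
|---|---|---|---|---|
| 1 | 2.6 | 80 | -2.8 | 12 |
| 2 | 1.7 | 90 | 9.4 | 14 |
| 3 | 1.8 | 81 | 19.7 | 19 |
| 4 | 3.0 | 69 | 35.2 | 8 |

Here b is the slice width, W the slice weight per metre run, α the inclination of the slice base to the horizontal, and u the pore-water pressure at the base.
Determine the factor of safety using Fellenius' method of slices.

FS = 1.64

Ordinary method of slices: FS = Σ[c'·Δl_i + (W_i cosα_i − u_i·Δl_i)·tanφ'] / Σ W_i sinα_i, with Δl_i = b_i / cosα_i.
Slice 1: Δl = 2.6/cos(-2.8°) = 2.603 m; N'_1 = 80·cos(-2.8°) − 12·2.603 = 48.7; c'Δl = 2.60; W sinα = -3.9
Slice 2: Δl = 1.7/cos9.4° = 1.723 m; N'_2 = 90·cos9.4° − 14·1.723 = 64.7; c'Δl = 1.72; W sinα = 14.7
Slice 3: Δl = 1.8/cos19.7° = 1.912 m; N'_3 = 81·cos19.7° − 19·1.912 = 39.9; c'Δl = 1.91; W sinα = 27.3
Slice 4: Δl = 3.0/cos35.2° = 3.671 m; N'_4 = 69·cos35.2° − 8·3.671 = 27.0; c'Δl = 3.67; W sinα = 39.8
Σc'Δl = 9.9 kN/m; ΣN' = 180.3 kN/m; ΣW sinα = 77.9 kN/m
Resisting = 9.9 + 180.3·tan33.1° = 9.9 + 117.5 = 127.4 kN/m
FS = 127.4 / 77.9 = 1.636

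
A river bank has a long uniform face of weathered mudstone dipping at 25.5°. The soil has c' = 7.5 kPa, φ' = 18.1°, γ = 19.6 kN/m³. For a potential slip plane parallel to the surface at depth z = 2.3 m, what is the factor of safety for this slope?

For an infinite slope with a slip plane parallel to the surface (no pore pressure): FS = [c' + γz cos²β tanφ'] / [γz sinβ cosβ].
γz = 19.6·2.3 = 45.08 kN/m²
Numerator = 7.5 + 45.08·cos²25.5°·tan18.1° = 7.5 + 45.08·0.8147·0.3269 = 19.504 kPa
Denominator = 45.08·sin25.5°·cos25.5° = 45.08·0.4305·0.9026 = 17.517 kPa
FS = 19.504 / 17.517 = 1.113

FS = 1.11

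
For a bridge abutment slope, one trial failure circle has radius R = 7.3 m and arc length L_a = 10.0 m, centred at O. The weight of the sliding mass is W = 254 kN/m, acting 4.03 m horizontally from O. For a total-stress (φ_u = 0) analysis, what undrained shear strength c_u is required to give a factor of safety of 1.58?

c_u = 22.2 kPa

FS = c_u·L_a·R / (W·d), so c_u = FS·W·d / (L_a·R).
c_u = 1.58·254·4.03 / (10.00·7.3) = 1617.3 / 73.00 = 22.16 kPa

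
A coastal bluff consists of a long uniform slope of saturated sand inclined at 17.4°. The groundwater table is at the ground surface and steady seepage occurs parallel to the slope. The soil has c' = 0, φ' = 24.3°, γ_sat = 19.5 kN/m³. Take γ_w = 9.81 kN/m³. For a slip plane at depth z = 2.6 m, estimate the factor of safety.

With seepage parallel to the slope and the water table at the surface, the effective normal stress on the slip plane uses the buoyant unit weight γ' = γ_sat − γ_w while the driving shear stress uses γ_sat:
FS = [c' + γ' z cos²β tanφ'] / [γ_sat z sinβ cosβ]
(For c' = 0 this reduces to FS = (γ'/γ_sat)·tanφ'/tanβ.)
γ' = 19.5 − 9.81 = 9.69 kN/m³
Numerator = 0.0 + 9.69·2.6·cos²17.4°·tan24.3° = 0.0 + 9.69·2.6·0.9106·0.4515 = 10.358 kPa
Denominator = 19.5·2.6·sin17.4°·cos17.4° = 19.5·2.6·0.2990·0.9542 = 14.468 kPa
FS = 10.358 / 14.468 = 0.716

FS = 0.72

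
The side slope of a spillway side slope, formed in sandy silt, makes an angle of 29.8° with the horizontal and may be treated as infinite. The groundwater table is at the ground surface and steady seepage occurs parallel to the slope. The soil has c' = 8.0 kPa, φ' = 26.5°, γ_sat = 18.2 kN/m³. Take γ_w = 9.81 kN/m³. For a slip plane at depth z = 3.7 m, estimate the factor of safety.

With seepage parallel to the slope and the water table at the surface, the effective normal stress on the slip plane uses the buoyant unit weight γ' = γ_sat − γ_w while the driving shear stress uses γ_sat:
FS = [c' + γ' z cos²β tanφ'] / [γ_sat z sinβ cosβ]
γ' = 18.2 − 9.81 = 8.39 kN/m³
Numerator = 8.0 + 8.39·3.7·cos²29.8°·tan26.5° = 8.0 + 8.39·3.7·0.7530·0.4986 = 19.655 kPa
Denominator = 18.2·3.7·sin29.8°·cos29.8° = 18.2·3.7·0.4970·0.8678 = 29.041 kPa
FS = 19.655 / 29.041 = 0.677

FS = 0.68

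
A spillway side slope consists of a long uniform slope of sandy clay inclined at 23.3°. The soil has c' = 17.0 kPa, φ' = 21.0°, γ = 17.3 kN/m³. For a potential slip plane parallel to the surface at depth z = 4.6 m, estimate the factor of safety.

For an infinite slope with a slip plane parallel to the surface (no pore pressure): FS = [c' + γz cos²β tanφ'] / [γz sinβ cosβ].
γz = 17.3·4.6 = 79.58 kN/m²
Numerator = 17.0 + 79.58·cos²23.3°·tan21.0° = 17.0 + 79.58·0.8435·0.3839 = 42.768 kPa
Denominator = 79.58·sin23.3°·cos23.3° = 79.58·0.3955·0.9184 = 28.910 kPa
FS = 42.768 / 28.910 = 1.479

FS = 1.48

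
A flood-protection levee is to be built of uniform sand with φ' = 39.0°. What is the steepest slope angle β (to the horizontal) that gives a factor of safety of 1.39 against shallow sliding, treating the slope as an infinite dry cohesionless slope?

For an infinite dry cohesionless slope FS = tanφ'/tanβ, so tanβ = tanφ' / FS.
tanβ = tan39.0° / 1.39 = 0.8098 / 1.39 = 0.5826
β = arctan(0.5826) = 30.22°

β = 30.2°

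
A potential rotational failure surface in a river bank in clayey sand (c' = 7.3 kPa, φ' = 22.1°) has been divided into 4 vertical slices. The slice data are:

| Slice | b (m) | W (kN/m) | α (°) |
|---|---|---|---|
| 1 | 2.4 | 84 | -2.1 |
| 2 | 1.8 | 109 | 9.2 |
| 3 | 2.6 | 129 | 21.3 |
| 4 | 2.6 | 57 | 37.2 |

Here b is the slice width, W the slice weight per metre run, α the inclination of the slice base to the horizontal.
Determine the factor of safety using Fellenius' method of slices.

FS = 2.30

Ordinary method of slices: FS = Σ[c'·Δl_i + (W_i cosα_i)·tanφ'] / Σ W_i sinα_i, with Δl_i = b_i / cosα_i.
Slice 1: Δl = 2.4/cos(-2.1°) = 2.402 m; N'_1 = 84·cos(-2.1°) = 83.9; c'Δl = 17.53; W sinα = -3.1
Slice 2: Δl = 1.8/cos9.2° = 1.823 m; N'_2 = 109·cos9.2° = 107.6; c'Δl = 13.31; W sinα = 17.4
Slice 3: Δl = 2.6/cos21.3° = 2.791 m; N'_3 = 129·cos21.3° = 120.2; c'Δl = 20.37; W sinα = 46.9
Slice 4: Δl = 2.6/cos37.2° = 3.264 m; N'_4 = 57·cos37.2° = 45.4; c'Δl = 23.83; W sinα = 34.5
Σc'Δl = 75.0 kN/m; ΣN' = 357.1 kN/m; ΣW sinα = 95.7 kN/m
Resisting = 75.0 + 357.1·tan22.1° = 75.0 + 145.0 = 220.1 kN/m
FS = 220.1 / 95.7 = 2.300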